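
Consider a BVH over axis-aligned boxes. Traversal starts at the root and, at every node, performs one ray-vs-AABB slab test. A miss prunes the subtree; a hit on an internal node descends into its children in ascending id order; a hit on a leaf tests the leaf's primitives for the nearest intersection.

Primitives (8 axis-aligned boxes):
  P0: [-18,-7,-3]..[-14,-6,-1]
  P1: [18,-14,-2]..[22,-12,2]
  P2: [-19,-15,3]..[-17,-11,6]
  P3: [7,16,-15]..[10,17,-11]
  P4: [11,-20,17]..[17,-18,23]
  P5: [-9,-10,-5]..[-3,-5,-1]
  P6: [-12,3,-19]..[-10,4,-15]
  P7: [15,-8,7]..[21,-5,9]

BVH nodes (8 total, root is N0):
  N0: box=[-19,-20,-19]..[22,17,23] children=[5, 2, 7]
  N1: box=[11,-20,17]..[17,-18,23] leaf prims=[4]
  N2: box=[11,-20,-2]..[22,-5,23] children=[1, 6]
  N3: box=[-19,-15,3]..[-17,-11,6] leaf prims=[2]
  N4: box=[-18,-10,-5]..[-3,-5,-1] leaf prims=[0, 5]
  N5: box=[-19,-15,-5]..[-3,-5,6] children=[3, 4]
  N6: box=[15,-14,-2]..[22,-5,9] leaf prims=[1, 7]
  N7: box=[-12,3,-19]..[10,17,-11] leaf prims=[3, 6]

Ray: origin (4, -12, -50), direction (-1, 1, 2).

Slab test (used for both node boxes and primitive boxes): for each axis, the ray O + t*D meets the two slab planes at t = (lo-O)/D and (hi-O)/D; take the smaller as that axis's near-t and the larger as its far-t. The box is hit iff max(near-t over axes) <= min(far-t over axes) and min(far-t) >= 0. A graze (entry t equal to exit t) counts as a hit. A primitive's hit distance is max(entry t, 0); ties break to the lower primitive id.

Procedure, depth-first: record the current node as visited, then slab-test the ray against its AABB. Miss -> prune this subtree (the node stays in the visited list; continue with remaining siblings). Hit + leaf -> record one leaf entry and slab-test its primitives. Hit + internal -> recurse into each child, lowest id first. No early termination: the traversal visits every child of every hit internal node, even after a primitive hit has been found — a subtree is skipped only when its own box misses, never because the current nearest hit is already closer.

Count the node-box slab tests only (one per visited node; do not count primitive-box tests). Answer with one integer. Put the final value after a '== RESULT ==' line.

Walk:
N0 x:[-18,23] y:[-8,29] z:[31/2,73/2] -> hit [31/2,23], descend [2, 5, 7]
  N2 x:[-18,-7] y:[-8,7] z:[24,73/2] -> miss, prune
  N5 x:[7,23] y:[-3,7] z:[45/2,28] -> miss, prune
  N7 x:[-6,16] y:[15,29] z:[31/2,39/2] -> hit [31/2,16] leaf, test {P3(miss), P6@t=31/2}

Visited [0, 2, 5, 7]. Tests: 4 box, 1 leaf. Nearest: P6.

== RESULT ==
4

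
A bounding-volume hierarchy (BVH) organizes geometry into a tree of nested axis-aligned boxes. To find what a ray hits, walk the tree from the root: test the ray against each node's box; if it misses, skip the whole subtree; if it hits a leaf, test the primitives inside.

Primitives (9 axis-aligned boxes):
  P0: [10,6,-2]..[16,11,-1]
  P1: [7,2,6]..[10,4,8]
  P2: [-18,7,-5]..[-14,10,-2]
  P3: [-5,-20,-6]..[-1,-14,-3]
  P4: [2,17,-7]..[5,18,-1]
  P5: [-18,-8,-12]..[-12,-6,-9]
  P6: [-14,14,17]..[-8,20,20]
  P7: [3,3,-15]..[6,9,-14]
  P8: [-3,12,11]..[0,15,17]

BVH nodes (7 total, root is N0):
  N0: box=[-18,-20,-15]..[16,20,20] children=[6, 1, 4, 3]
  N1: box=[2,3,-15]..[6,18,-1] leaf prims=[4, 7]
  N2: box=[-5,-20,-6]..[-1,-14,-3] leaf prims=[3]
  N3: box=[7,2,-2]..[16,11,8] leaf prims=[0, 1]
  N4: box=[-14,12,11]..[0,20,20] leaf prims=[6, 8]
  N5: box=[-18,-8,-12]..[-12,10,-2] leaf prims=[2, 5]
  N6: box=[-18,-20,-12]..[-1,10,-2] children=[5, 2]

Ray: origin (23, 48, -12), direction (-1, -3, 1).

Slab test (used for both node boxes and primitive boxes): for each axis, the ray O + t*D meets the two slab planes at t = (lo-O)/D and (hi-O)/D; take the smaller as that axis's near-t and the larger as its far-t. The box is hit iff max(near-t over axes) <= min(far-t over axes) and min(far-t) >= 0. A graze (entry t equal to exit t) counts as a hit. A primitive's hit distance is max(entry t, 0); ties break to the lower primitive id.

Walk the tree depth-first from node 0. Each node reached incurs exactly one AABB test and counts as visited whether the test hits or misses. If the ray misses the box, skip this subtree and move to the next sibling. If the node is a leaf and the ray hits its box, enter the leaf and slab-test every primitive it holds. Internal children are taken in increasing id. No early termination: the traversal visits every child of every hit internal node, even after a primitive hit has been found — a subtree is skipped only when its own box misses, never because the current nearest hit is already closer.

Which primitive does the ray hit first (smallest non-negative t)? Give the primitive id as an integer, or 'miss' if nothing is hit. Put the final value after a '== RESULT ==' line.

Traverse from the root:
N0 x:[7,41] y:[28/3,68/3] z:[-3,32] -> hit [28/3,68/3], descend [1, 3, 4, 6]
  N1 x:[17,21] y:[10,15] z:[-3,11] -> miss, prune
  N3 x:[7,16] y:[37/3,46/3] z:[10,20] -> hit [37/3,46/3] leaf, test {P0(miss), P1(miss)}
  N4 x:[23,37] y:[28/3,12] z:[23,32] -> miss, prune
  N6 x:[24,41] y:[38/3,68/3] z:[0,10] -> miss, prune

order=[0, 1, 3, 4, 6]  |boxes|=5  |leaves|=1  hit=miss

== RESULT ==
miss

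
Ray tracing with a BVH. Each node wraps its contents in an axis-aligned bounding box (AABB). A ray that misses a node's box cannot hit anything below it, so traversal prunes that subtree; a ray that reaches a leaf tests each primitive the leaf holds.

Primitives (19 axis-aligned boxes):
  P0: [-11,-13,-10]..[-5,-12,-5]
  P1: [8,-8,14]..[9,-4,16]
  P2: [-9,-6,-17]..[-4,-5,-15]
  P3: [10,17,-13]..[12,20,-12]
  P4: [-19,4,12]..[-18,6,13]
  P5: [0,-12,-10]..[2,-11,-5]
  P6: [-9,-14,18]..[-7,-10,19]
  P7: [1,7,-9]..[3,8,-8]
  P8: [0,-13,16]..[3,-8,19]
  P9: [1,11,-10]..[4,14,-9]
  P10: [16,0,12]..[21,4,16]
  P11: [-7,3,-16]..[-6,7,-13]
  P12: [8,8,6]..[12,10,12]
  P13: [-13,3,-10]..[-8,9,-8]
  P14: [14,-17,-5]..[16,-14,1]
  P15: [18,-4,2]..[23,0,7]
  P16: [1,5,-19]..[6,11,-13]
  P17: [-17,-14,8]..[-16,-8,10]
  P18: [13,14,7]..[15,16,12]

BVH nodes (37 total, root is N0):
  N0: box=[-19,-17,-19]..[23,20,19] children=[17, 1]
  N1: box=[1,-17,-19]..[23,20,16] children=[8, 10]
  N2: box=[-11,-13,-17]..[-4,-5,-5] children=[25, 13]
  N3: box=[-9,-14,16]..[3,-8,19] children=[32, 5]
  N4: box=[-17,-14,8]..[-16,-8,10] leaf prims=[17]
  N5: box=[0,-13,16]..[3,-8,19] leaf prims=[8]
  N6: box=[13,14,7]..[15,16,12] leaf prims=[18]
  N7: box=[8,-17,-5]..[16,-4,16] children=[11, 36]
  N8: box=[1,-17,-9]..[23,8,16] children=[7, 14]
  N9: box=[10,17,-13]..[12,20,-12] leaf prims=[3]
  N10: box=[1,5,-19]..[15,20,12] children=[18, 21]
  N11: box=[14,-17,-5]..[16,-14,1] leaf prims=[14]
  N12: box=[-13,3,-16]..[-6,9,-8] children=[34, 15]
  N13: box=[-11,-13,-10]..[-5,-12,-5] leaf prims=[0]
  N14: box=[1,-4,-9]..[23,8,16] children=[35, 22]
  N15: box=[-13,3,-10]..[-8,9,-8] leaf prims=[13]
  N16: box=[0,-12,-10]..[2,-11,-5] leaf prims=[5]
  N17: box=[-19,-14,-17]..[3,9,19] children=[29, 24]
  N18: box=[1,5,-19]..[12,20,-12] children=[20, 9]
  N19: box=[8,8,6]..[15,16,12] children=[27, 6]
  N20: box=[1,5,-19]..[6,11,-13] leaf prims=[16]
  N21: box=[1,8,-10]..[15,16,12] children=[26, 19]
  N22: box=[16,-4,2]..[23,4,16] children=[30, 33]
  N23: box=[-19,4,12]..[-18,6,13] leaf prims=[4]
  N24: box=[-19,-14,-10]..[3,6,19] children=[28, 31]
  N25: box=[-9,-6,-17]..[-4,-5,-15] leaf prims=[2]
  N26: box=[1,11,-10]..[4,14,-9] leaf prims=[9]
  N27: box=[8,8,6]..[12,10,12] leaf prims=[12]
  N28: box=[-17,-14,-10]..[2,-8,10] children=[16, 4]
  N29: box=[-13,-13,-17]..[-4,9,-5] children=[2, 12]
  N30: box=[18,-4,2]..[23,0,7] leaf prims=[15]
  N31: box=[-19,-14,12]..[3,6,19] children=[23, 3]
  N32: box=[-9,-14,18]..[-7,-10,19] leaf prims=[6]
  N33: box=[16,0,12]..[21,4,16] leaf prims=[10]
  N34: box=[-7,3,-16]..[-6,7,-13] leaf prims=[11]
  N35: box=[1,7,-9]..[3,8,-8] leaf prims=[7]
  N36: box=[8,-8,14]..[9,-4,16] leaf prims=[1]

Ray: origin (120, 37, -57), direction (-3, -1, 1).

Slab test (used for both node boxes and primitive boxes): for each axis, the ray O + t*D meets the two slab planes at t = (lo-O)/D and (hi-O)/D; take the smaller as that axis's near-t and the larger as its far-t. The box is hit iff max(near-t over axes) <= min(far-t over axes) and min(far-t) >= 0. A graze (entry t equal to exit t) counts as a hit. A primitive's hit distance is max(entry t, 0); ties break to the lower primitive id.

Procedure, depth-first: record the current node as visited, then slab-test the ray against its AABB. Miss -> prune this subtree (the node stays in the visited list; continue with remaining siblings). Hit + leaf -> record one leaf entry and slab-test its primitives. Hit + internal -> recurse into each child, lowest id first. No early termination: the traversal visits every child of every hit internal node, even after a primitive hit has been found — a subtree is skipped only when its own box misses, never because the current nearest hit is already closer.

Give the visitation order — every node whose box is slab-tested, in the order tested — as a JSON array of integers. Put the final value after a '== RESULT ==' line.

Trace the traversal:
N0 x:[97/3,139/3] y:[17,54] z:[38,76] -> hit [38,139/3], descend [1, 17]
  N1 x:[97/3,119/3] y:[17,54] z:[38,73] -> hit [38,119/3], descend [8, 10]
    N8 x:[97/3,119/3] y:[29,54] z:[48,73] -> miss, prune
    N10 x:[35,119/3] y:[17,32] z:[38,69] -> miss, prune
  N17 x:[39,139/3] y:[28,51] z:[40,76] -> hit [40,139/3], descend [24, 29]
    N24 x:[39,139/3] y:[31,51] z:[47,76] -> miss, prune
    N29 x:[124/3,133/3] y:[28,50] z:[40,52] -> hit [124/3,133/3], descend [2, 12]
      N2 x:[124/3,131/3] y:[42,50] z:[40,52] -> hit [42,131/3], descend [13, 25]
        N13 x:[125/3,131/3] y:[49,50] z:[47,52] -> miss, prune
        N25 x:[124/3,43] y:[42,43] z:[40,42] -> hit [42,42] leaf, test {P2@t=42}
      N12 x:[42,133/3] y:[28,34] z:[41,49] -> miss, prune

11 AABB tests over nodes [0, 1, 8, 10, 17, 24, 29, 2, 13, 25, 12]; 1 leaf entered; closest P2.

== RESULT ==
[0, 1, 8, 10, 17, 24, 29, 2, 13, 25, 12]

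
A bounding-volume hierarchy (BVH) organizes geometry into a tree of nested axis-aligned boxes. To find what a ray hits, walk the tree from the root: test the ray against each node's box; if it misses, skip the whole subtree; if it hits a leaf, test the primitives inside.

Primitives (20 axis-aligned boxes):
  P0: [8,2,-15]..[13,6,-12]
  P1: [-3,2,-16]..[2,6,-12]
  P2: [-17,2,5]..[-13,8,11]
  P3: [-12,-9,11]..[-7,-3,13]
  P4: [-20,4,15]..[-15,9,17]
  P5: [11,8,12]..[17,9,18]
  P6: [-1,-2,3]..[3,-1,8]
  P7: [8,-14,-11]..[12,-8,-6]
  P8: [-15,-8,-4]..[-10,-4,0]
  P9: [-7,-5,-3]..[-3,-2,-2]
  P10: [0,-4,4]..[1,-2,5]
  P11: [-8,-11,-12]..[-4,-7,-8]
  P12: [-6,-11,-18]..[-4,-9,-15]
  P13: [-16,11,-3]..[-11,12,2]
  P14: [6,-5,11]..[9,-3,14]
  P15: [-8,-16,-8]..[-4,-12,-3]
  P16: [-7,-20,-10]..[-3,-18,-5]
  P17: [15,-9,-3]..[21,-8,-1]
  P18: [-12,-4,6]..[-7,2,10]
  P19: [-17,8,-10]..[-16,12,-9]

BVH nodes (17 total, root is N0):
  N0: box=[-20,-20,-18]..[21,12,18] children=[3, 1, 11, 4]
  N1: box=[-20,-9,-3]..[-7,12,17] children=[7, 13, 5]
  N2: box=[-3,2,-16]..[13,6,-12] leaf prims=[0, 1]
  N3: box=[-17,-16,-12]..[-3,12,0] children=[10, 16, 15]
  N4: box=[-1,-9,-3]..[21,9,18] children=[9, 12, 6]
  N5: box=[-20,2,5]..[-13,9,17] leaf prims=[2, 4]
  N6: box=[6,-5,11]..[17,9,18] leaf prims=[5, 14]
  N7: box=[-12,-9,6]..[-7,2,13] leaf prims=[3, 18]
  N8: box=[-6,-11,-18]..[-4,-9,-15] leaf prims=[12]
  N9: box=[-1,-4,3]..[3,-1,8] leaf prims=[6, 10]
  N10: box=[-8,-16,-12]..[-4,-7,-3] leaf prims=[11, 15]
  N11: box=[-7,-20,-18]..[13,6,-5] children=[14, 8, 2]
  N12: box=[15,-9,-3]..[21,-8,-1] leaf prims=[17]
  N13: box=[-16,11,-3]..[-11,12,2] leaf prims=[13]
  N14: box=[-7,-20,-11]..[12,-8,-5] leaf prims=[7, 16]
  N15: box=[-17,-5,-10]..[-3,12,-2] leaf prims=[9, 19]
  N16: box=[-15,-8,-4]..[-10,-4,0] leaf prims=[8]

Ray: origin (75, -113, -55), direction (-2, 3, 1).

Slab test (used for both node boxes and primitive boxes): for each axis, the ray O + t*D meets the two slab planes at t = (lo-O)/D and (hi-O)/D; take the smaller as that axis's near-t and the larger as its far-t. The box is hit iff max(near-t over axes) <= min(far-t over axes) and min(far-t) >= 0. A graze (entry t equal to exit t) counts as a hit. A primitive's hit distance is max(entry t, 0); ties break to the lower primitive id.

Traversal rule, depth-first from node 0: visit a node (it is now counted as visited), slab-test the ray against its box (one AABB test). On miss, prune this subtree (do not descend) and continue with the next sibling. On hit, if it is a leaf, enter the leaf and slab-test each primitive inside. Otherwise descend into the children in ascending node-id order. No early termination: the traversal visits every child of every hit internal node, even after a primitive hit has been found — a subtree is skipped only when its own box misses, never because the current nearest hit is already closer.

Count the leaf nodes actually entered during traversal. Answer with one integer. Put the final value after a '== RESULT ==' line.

Walk:
N0 x:[27,95/2] y:[31,125/3] z:[37,73] -> hit [37,125/3], descend [1, 3, 4, 11]
  N1 x:[41,95/2] y:[104/3,125/3] z:[52,72] -> miss, prune
  N3 x:[39,46] y:[97/3,125/3] z:[43,55] -> miss, prune
  N4 x:[27,38] y:[104/3,122/3] z:[52,73] -> miss, prune
  N11 x:[31,41] y:[31,119/3] z:[37,50] -> hit [37,119/3], descend [2, 8, 14]
    N2 x:[31,39] y:[115/3,119/3] z:[39,43] -> hit [39,39] leaf, test {P0(miss), P1@t=39}
    N8 x:[79/2,81/2] y:[34,104/3] z:[37,40] -> miss, prune
    N14 x:[63/2,41] y:[31,35] z:[44,50] -> miss, prune

order=[0, 1, 3, 4, 11, 2, 8, 14]  |boxes|=8  |leaves|=1  hit=P1

== RESULT ==
1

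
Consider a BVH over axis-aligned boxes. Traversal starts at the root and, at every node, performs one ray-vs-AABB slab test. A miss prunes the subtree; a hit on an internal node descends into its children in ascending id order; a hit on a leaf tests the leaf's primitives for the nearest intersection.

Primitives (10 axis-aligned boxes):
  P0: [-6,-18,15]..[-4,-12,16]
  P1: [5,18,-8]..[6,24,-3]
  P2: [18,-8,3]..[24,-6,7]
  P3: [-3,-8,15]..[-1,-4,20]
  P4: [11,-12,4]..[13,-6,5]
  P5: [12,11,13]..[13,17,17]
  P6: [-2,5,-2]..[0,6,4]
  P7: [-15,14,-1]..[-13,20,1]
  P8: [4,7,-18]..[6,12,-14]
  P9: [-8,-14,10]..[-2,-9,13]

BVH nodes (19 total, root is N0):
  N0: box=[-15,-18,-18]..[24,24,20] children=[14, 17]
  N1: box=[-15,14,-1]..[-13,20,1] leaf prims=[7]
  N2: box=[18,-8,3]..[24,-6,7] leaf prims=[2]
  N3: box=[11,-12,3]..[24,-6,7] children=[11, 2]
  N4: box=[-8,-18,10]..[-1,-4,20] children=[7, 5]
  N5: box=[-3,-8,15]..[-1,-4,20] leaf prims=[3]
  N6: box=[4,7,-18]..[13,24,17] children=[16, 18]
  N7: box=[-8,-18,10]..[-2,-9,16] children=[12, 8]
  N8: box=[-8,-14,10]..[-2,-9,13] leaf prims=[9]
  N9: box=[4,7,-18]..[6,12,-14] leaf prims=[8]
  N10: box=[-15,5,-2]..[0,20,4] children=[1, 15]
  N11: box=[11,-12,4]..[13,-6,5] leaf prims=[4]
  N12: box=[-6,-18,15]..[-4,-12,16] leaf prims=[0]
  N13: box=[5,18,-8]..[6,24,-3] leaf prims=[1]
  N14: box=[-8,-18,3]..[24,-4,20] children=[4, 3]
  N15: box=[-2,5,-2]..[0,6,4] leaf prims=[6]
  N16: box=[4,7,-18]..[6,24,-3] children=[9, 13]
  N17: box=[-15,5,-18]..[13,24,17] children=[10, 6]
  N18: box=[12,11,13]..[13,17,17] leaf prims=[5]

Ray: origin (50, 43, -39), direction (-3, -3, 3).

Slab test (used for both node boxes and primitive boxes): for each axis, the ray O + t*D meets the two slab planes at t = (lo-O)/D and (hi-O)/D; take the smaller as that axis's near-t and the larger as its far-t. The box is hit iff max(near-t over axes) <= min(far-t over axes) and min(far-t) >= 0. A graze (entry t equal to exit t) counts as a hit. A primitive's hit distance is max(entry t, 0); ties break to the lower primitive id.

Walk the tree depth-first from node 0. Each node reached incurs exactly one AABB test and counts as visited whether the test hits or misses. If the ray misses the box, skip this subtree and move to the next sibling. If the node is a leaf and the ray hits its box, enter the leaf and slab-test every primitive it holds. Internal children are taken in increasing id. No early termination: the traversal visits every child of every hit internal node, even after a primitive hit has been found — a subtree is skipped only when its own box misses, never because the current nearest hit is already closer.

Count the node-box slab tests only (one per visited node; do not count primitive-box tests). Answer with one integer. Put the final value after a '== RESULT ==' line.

Walk:
N0 x:[26/3,65/3] y:[19/3,61/3] z:[7,59/3] -> hit [26/3,59/3], descend [14, 17]
  N14 x:[26/3,58/3] y:[47/3,61/3] z:[14,59/3] -> hit [47/3,58/3], descend [3, 4]
    N3 x:[26/3,13] y:[49/3,55/3] z:[14,46/3] -> miss, prune
    N4 x:[17,58/3] y:[47/3,61/3] z:[49/3,59/3] -> hit [17,58/3], descend [5, 7]
      N5 x:[17,53/3] y:[47/3,17] z:[18,59/3] -> miss, prune
      N7 x:[52/3,58/3] y:[52/3,61/3] z:[49/3,55/3] -> hit [52/3,55/3], descend [8, 12]
        N8 x:[52/3,58/3] y:[52/3,19] z:[49/3,52/3] -> hit [52/3,52/3] leaf, test {P9@t=52/3}
        N12 x:[18,56/3] y:[55/3,61/3] z:[18,55/3] -> hit [55/3,55/3] leaf, test {P0@t=55/3}
  N17 x:[37/3,65/3] y:[19/3,38/3] z:[7,56/3] -> hit [37/3,38/3], descend [6, 10]
    N6 x:[37/3,46/3] y:[19/3,12] z:[7,56/3] -> miss, prune
    N10 x:[50/3,65/3] y:[23/3,38/3] z:[37/3,43/3] -> miss, prune

order=[0, 14, 3, 4, 5, 7, 8, 12, 17, 6, 10]  |boxes|=11  |leaves|=2  hit=P9

== RESULT ==
11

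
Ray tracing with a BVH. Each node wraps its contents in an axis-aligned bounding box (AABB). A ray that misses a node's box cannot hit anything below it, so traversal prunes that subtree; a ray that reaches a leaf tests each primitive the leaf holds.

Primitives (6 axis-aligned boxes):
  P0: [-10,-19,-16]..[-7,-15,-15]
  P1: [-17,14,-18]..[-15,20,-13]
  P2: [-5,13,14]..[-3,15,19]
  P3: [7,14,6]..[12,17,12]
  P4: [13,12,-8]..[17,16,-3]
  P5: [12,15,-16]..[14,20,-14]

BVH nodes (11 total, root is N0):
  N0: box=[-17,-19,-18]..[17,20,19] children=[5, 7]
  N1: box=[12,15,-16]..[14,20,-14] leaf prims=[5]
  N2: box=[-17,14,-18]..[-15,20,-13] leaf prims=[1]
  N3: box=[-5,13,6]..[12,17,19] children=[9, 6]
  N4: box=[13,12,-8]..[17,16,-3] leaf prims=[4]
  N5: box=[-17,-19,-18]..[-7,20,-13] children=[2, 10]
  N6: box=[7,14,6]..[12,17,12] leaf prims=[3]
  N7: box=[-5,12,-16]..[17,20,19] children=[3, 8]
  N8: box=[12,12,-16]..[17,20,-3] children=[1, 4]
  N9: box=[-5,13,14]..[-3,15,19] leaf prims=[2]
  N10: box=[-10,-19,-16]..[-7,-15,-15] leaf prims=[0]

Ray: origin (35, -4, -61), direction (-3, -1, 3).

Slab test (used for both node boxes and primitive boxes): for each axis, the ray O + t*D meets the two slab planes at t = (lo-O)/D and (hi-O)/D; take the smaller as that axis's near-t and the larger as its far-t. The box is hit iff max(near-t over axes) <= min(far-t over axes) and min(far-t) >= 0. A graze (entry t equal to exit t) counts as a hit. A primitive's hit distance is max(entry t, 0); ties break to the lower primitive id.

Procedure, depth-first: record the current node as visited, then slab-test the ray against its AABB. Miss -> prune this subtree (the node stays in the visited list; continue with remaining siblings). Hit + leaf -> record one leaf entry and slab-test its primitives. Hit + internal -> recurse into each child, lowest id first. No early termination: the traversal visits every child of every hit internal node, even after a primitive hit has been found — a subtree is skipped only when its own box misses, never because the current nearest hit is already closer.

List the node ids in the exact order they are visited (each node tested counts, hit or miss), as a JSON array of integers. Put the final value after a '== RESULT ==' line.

Traverse from the root:
N0 x:[6,52/3] y:[-24,15] z:[43/3,80/3] -> hit [43/3,15], descend [5, 7]
  N5 x:[14,52/3] y:[-24,15] z:[43/3,16] -> hit [43/3,15], descend [2, 10]
    N2 x:[50/3,52/3] y:[-24,-18] z:[43/3,16] -> miss, prune
    N10 x:[14,15] y:[11,15] z:[15,46/3] -> hit [15,15] leaf, test {P0@t=15}
  N7 x:[6,40/3] y:[-24,-16] z:[15,80/3] -> miss, prune

order=[0, 5, 2, 10, 7]  |boxes|=5  |leaves|=1  hit=P0

== RESULT ==
[0, 5, 2, 10, 7]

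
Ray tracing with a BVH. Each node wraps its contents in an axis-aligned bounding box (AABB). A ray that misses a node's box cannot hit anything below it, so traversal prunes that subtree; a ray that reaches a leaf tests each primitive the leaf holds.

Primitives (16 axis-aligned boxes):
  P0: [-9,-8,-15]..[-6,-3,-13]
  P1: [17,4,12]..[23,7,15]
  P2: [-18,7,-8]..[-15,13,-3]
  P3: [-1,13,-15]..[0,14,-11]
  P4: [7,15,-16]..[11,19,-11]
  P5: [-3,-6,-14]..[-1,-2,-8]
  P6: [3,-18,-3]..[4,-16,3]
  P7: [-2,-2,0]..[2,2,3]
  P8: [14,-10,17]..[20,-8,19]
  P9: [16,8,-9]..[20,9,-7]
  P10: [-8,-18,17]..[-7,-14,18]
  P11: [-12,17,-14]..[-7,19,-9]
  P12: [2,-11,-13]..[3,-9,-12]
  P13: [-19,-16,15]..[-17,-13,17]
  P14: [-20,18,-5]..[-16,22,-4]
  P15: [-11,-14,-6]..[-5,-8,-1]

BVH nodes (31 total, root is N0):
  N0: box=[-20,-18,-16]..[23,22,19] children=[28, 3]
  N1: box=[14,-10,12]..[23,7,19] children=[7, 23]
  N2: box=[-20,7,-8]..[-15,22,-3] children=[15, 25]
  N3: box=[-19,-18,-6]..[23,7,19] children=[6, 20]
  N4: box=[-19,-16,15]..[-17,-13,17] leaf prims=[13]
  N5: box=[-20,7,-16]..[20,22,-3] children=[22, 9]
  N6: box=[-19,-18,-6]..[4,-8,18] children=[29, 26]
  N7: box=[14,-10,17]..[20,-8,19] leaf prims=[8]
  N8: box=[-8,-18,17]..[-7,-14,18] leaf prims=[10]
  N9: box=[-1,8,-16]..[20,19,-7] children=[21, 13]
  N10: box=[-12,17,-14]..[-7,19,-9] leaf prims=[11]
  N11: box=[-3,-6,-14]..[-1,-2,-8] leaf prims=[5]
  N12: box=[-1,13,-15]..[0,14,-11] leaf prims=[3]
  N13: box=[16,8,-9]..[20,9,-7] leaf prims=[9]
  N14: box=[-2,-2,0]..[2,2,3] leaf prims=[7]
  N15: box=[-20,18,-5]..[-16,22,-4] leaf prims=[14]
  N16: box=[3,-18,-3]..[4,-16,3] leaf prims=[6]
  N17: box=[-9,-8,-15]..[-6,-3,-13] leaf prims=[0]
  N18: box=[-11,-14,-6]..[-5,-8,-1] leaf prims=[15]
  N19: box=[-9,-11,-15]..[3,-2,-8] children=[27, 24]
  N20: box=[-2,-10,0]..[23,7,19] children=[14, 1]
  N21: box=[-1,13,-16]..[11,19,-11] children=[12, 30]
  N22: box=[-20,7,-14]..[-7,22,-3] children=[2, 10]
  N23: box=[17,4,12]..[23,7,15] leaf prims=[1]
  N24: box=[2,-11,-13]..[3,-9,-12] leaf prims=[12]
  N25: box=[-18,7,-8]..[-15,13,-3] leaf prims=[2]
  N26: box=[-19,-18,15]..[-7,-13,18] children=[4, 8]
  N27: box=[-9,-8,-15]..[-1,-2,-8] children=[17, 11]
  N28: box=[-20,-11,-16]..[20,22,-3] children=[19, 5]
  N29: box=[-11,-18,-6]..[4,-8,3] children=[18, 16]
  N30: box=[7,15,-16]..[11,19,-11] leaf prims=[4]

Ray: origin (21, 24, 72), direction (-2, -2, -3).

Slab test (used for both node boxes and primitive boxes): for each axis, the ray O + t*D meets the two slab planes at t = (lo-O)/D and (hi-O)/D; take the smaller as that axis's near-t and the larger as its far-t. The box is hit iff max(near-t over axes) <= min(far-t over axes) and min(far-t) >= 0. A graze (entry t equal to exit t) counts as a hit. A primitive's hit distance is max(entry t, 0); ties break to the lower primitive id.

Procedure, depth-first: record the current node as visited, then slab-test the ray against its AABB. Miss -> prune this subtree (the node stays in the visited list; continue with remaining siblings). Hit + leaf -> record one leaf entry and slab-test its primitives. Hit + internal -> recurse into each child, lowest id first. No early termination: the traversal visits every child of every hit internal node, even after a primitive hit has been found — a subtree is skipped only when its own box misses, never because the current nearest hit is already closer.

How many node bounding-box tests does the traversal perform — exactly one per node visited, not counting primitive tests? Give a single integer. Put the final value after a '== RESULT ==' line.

Trace the traversal:
N0 x:[-1,41/2] y:[1,21] z:[53/3,88/3] -> hit [53/3,41/2], descend [3, 28]
  N3 x:[-1,20] y:[17/2,21] z:[53/3,26] -> hit [53/3,20], descend [6, 20]
    N6 x:[17/2,20] y:[16,21] z:[18,26] -> hit [18,20], descend [26, 29]
      N26 x:[14,20] y:[37/2,21] z:[18,19] -> hit [37/2,19], descend [4, 8]
        N4 x:[19,20] y:[37/2,20] z:[55/3,19] -> hit [19,19] leaf, test {P13@t=19}
        N8 x:[14,29/2] y:[19,21] z:[18,55/3] -> miss, prune
      N29 x:[17/2,16] y:[16,21] z:[23,26] -> miss, prune
    N20 x:[-1,23/2] y:[17/2,17] z:[53/3,24] -> miss, prune
  N28 x:[1/2,41/2] y:[1,35/2] z:[25,88/3] -> miss, prune

Summary -> nodes [0, 3, 6, 26, 4, 8, 29, 20, 28]; box-tests=9; leaf-entries=1; first=P13

== RESULT ==
9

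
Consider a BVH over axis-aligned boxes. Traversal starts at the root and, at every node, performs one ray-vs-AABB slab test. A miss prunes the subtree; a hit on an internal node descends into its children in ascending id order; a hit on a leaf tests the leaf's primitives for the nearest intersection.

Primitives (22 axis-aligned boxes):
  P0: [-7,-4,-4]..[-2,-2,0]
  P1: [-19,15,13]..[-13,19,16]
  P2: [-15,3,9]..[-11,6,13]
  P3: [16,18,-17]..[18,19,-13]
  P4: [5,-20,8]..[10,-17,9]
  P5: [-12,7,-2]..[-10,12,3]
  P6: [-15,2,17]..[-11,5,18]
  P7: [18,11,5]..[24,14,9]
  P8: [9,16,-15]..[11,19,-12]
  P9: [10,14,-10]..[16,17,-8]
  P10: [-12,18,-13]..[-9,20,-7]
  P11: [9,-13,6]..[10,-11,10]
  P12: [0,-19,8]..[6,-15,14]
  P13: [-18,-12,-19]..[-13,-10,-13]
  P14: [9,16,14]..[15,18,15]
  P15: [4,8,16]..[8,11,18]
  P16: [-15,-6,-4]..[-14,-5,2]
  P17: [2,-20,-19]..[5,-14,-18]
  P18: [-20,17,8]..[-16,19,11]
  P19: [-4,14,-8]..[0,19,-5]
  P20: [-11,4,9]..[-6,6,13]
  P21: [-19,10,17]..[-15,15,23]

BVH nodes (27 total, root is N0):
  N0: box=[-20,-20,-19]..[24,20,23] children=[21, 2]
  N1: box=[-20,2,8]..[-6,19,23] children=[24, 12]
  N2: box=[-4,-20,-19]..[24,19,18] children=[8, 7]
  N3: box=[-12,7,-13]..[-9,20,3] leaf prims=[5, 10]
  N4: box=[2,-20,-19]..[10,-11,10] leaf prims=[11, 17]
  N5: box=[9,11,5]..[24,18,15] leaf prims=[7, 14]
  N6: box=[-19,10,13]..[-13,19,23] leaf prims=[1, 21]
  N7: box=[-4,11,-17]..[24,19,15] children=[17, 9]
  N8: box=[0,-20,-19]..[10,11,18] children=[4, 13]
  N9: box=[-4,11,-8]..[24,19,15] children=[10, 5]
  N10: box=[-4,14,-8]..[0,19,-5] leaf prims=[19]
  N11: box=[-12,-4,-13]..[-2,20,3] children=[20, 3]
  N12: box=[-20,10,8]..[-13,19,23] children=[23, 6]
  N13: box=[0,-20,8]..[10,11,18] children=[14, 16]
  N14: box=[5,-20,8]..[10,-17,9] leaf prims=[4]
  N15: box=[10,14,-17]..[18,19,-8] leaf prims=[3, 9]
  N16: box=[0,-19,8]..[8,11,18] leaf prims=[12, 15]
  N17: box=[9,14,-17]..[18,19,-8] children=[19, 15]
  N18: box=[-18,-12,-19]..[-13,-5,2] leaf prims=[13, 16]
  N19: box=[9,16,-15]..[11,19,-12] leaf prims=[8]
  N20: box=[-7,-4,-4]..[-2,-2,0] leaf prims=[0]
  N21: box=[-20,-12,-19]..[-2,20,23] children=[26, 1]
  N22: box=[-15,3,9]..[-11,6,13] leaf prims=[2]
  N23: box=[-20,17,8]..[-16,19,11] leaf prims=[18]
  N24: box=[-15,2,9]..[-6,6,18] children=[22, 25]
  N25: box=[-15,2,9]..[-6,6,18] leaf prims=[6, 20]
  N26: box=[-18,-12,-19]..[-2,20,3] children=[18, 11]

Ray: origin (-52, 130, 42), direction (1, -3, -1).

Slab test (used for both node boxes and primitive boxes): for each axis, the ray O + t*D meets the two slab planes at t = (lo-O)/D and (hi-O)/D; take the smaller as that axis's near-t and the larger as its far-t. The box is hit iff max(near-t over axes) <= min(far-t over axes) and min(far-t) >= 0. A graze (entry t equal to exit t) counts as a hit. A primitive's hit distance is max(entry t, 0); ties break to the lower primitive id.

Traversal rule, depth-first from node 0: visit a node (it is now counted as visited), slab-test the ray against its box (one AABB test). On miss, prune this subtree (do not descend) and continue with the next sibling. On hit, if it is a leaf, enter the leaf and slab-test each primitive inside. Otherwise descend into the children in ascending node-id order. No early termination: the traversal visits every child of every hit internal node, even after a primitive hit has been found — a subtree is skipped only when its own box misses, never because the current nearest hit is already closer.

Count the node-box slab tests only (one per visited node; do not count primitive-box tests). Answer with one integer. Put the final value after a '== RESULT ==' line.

Trace the traversal:
N0 x:[32,76] y:[110/3,50] z:[19,61] -> hit [110/3,50], descend [2, 21]
  N2 x:[48,76] y:[37,50] z:[24,61] -> hit [48,50], descend [7, 8]
    N7 x:[48,76] y:[37,119/3] z:[27,59] -> miss, prune
    N8 x:[52,62] y:[119/3,50] z:[24,61] -> miss, prune
  N21 x:[32,50] y:[110/3,142/3] z:[19,61] -> hit [110/3,142/3], descend [1, 26]
    N1 x:[32,46] y:[37,128/3] z:[19,34] -> miss, prune
    N26 x:[34,50] y:[110/3,142/3] z:[39,61] -> hit [39,142/3], descend [11, 18]
      N11 x:[40,50] y:[110/3,134/3] z:[39,55] -> hit [40,134/3], descend [3, 20]
        N3 x:[40,43] y:[110/3,41] z:[39,55] -> hit [40,41] leaf, test {P5@t=40, P10(miss)}
        N20 x:[45,50] y:[44,134/3] z:[42,46] -> miss, prune
      N18 x:[34,39] y:[45,142/3] z:[40,61] -> miss, prune

11 AABB tests over nodes [0, 2, 7, 8, 21, 1, 26, 11, 3, 20, 18]; 1 leaf entered; closest P5.

== RESULT ==
11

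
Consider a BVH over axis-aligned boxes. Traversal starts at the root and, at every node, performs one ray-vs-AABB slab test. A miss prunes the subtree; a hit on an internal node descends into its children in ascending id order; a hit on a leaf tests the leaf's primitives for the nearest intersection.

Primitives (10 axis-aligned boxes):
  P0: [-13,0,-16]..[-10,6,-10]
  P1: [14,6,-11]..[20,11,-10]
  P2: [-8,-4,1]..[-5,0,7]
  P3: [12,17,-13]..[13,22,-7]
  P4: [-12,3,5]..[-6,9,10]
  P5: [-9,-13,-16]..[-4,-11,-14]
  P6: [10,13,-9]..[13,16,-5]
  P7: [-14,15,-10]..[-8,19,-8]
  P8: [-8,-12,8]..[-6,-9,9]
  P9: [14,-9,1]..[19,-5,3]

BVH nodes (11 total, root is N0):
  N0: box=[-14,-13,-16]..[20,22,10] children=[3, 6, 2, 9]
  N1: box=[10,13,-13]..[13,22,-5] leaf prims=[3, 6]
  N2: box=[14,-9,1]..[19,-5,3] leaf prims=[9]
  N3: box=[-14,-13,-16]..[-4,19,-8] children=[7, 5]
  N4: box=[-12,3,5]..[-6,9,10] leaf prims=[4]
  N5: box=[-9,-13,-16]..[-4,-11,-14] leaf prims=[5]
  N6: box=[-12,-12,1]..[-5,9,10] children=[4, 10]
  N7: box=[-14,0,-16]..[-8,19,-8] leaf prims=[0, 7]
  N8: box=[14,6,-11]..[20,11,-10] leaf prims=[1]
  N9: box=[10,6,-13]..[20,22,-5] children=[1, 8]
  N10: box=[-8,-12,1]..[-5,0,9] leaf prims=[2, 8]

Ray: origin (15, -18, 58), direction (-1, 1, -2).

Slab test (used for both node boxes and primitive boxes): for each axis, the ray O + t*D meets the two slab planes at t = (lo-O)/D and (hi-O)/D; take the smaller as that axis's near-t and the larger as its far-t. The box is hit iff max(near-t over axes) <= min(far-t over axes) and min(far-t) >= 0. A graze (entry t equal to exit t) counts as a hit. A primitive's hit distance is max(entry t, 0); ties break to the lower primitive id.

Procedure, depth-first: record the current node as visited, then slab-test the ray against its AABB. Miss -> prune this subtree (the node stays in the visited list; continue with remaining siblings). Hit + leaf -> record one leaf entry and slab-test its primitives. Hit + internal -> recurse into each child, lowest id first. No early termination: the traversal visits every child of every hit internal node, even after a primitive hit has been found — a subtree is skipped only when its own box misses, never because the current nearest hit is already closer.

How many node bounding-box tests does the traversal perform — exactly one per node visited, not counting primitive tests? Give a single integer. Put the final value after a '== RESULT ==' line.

Trace the traversal:
N0 x:[-5,29] y:[5,40] z:[24,37] -> hit [24,29], descend [2, 3, 6, 9]
  N2 x:[-4,1] y:[9,13] z:[55/2,57/2] -> miss, prune
  N3 x:[19,29] y:[5,37] z:[33,37] -> miss, prune
  N6 x:[20,27] y:[6,27] z:[24,57/2] -> hit [24,27], descend [4, 10]
    N4 x:[21,27] y:[21,27] z:[24,53/2] -> hit [24,53/2] leaf, test {P4@t=24}
    N10 x:[20,23] y:[6,18] z:[49/2,57/2] -> miss, prune
  N9 x:[-5,5] y:[24,40] z:[63/2,71/2] -> miss, prune

7 AABB tests over nodes [0, 2, 3, 6, 4, 10, 9]; 1 leaf entered; closest P4.

== RESULT ==
7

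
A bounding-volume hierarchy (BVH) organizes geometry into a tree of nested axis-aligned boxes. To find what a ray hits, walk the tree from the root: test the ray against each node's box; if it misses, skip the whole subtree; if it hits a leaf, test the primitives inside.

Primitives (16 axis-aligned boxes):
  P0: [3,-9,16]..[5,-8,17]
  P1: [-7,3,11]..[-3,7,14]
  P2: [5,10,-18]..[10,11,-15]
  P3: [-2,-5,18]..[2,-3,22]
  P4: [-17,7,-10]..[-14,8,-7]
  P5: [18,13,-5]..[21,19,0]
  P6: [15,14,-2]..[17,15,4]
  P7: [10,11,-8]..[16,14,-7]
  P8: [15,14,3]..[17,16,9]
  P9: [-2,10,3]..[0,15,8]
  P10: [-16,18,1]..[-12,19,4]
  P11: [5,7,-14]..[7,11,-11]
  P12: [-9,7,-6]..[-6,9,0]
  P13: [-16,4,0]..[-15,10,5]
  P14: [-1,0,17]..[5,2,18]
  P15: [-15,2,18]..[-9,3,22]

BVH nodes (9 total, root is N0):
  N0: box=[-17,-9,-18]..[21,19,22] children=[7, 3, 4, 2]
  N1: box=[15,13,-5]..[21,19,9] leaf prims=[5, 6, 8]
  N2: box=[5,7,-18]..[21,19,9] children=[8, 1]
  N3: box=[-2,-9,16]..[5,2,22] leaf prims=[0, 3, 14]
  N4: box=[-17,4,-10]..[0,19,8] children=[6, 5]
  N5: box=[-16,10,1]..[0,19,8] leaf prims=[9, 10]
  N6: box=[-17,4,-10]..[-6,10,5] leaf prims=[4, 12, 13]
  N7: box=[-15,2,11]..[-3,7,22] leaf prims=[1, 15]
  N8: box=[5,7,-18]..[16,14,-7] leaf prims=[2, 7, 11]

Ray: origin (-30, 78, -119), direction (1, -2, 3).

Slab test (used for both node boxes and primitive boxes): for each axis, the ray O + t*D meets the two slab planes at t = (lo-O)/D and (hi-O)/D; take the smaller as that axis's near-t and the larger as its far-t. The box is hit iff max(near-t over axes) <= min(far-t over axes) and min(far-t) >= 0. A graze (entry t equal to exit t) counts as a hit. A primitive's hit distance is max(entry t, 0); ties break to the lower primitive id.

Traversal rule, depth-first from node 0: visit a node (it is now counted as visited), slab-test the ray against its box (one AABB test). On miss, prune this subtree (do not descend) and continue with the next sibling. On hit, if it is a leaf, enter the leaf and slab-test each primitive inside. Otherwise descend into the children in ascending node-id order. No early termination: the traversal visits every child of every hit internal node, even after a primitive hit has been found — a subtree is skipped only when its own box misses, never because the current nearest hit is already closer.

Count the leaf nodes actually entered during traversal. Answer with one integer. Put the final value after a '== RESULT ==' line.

Trace the traversal:
N0 x:[13,51] y:[59/2,87/2] z:[101/3,47] -> hit [101/3,87/2], descend [2, 3, 4, 7]
  N2 x:[35,51] y:[59/2,71/2] z:[101/3,128/3] -> hit [35,71/2], descend [1, 8]
    N1 x:[45,51] y:[59/2,65/2] z:[38,128/3] -> miss, prune
    N8 x:[35,46] y:[32,71/2] z:[101/3,112/3] -> hit [35,71/2] leaf, test {P2(miss), P7(miss), P11@t=35}
  N3 x:[28,35] y:[38,87/2] z:[45,47] -> miss, prune
  N4 x:[13,30] y:[59/2,37] z:[109/3,127/3] -> miss, prune
  N7 x:[15,27] y:[71/2,38] z:[130/3,47] -> miss, prune

order=[0, 2, 1, 8, 3, 4, 7]  |boxes|=7  |leaves|=1  hit=P11

== RESULT ==
1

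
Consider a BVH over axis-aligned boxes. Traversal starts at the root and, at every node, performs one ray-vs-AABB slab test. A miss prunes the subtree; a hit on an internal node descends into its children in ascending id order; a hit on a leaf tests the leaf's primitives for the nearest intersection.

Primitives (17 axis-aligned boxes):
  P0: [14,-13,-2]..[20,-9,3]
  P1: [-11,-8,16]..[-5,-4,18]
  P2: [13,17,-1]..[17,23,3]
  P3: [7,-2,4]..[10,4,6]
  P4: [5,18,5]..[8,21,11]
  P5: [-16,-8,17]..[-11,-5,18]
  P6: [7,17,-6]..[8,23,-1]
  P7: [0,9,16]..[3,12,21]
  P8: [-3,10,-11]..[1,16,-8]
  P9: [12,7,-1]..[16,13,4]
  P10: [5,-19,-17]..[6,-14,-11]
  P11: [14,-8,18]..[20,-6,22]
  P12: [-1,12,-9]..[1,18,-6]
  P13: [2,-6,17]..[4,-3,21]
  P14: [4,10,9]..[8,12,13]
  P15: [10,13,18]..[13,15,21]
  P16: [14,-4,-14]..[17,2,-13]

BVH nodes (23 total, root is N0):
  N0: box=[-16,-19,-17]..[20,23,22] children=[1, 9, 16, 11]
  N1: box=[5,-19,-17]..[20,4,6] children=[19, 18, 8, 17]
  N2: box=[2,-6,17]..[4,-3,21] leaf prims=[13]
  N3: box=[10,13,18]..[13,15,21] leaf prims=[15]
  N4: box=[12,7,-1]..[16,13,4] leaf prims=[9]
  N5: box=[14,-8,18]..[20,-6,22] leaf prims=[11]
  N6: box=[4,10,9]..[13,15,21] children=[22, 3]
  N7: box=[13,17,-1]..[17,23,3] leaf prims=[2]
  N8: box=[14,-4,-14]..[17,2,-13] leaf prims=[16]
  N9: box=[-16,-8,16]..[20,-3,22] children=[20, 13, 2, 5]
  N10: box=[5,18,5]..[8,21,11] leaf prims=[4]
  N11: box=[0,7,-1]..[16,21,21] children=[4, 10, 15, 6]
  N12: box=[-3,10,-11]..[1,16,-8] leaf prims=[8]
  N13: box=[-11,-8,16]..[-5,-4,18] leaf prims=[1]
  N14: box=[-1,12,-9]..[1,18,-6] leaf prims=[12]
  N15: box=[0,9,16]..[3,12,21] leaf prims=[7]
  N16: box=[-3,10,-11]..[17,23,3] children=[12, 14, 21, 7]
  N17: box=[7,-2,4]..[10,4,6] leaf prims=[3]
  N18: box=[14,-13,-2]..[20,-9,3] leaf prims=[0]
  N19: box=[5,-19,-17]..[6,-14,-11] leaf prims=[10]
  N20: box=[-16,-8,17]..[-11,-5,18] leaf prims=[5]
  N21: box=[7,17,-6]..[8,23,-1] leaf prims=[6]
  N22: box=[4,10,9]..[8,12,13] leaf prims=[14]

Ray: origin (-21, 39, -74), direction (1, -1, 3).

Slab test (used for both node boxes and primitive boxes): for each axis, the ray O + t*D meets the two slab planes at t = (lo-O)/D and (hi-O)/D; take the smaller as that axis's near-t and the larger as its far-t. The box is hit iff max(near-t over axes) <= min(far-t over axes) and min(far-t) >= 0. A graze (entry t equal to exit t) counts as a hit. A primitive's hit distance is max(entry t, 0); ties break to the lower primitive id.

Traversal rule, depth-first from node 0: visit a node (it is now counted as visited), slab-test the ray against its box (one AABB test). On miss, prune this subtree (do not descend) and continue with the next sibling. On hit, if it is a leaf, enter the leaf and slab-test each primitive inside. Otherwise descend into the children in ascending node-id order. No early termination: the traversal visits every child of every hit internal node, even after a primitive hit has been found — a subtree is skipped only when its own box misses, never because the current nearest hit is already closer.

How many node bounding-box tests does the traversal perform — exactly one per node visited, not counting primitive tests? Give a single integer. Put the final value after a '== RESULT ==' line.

Walk:
N0 x:[5,41] y:[16,58] z:[19,32] -> hit [19,32], descend [1, 9, 11, 16]
  N1 x:[26,41] y:[35,58] z:[19,80/3] -> miss, prune
  N9 x:[5,41] y:[42,47] z:[30,32] -> miss, prune
  N11 x:[21,37] y:[18,32] z:[73/3,95/3] -> hit [73/3,95/3], descend [4, 6, 10, 15]
    N4 x:[33,37] y:[26,32] z:[73/3,26] -> miss, prune
    N6 x:[25,34] y:[24,29] z:[83/3,95/3] -> hit [83/3,29], descend [3, 22]
      N3 x:[31,34] y:[24,26] z:[92/3,95/3] -> miss, prune
      N22 x:[25,29] y:[27,29] z:[83/3,29] -> hit [83/3,29] leaf, test {P14@t=83/3}
    N10 x:[26,29] y:[18,21] z:[79/3,85/3] -> miss, prune
    N15 x:[21,24] y:[27,30] z:[30,95/3] -> miss, prune
  N16 x:[18,38] y:[16,29] z:[21,77/3] -> hit [21,77/3], descend [7, 12, 14, 21]
    N7 x:[34,38] y:[16,22] z:[73/3,77/3] -> miss, prune
    N12 x:[18,22] y:[23,29] z:[21,22] -> miss, prune
    N14 x:[20,22] y:[21,27] z:[65/3,68/3] -> hit [65/3,22] leaf, test {P12@t=65/3}
    N21 x:[28,29] y:[16,22] z:[68/3,73/3] -> miss, prune

15 AABB tests over nodes [0, 1, 9, 11, 4, 6, 3, 22, 10, 15, 16, 7, 12, 14, 21]; 2 leaves entered; closest P12.

== RESULT ==
15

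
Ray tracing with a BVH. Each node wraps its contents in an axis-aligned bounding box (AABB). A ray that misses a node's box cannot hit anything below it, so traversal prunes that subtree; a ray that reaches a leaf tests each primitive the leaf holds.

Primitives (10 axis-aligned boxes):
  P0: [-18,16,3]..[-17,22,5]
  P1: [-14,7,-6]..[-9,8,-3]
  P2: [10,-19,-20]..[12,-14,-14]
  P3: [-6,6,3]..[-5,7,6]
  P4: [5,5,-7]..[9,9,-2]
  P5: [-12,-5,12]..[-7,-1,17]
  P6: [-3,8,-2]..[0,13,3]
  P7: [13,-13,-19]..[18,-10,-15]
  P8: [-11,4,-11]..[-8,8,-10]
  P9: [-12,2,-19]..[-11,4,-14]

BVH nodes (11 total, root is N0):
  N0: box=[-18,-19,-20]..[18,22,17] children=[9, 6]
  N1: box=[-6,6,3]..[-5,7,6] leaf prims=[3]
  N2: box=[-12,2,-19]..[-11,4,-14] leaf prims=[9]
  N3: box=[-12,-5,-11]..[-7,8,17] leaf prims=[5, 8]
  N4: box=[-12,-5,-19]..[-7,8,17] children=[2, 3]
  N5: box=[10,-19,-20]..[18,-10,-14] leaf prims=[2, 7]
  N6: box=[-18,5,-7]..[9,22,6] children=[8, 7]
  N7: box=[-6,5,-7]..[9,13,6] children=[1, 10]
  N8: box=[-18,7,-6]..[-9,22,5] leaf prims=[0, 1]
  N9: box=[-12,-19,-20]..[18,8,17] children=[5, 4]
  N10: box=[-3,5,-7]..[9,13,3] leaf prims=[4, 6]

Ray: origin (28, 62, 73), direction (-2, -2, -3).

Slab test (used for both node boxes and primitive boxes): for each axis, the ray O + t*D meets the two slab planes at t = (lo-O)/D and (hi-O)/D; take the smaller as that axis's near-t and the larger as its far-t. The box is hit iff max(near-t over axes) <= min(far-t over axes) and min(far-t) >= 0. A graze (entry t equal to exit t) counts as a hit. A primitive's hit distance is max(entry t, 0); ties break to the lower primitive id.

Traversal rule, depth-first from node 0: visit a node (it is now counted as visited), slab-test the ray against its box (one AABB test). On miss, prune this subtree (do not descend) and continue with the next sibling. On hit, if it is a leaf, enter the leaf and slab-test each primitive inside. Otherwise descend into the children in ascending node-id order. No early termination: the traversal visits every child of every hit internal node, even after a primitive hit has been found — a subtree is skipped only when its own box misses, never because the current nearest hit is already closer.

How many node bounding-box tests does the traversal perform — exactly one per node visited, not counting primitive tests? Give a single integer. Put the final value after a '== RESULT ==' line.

Traverse from the root:
N0 x:[5,23] y:[20,81/2] z:[56/3,31] -> hit [20,23], descend [6, 9]
  N6 x:[19/2,23] y:[20,57/2] z:[67/3,80/3] -> hit [67/3,23], descend [7, 8]
    N7 x:[19/2,17] y:[49/2,57/2] z:[67/3,80/3] -> miss, prune
    N8 x:[37/2,23] y:[20,55/2] z:[68/3,79/3] -> hit [68/3,23] leaf, test {P0@t=68/3, P1(miss)}
  N9 x:[5,20] y:[27,81/2] z:[56/3,31] -> miss, prune

5 AABB tests over nodes [0, 6, 7, 8, 9]; 1 leaf entered; closest P0.

== RESULT ==
5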